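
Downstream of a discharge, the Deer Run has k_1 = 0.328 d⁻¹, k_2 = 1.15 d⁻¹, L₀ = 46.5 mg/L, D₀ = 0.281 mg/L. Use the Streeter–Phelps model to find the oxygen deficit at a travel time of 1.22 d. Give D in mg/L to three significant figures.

k_1 L₀/(k_2−k_1) = 0.328×46.5/(1.15−0.328) = 15.25/0.8220 = 18.55 mg/L.
e^(−k_1 t) = e^(−0.328×1.220) = 0.6702; e^(−k_2 t) = e^(−1.15×1.220) = 0.2459.
D = 18.55 × (0.6702 − 0.2459) + 0.281 × 0.2459 = 7.874 + 0.06909 = 7.943 mg/L.

D ≈ 7.94 mg/L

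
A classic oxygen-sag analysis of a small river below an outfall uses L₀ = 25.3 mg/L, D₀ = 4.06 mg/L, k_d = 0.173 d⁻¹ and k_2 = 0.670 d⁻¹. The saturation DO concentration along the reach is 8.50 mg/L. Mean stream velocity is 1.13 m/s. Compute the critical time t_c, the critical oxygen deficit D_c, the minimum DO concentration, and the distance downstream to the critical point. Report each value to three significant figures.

t_c = [1/(k_2−k_d)] ln[(k_2/k_d)(1 − D₀(k_2−k_d)/(k_d L₀))]
= [1/(0.670−0.173)] ln[(0.670/0.173)(1 − 4.06×0.4970/(0.173×25.3))]
= (1/0.4970) ln[3.873 × 0.5390] = 2.012 × ln(2.087) = 2.012 × 0.7359 = 1.481 d.
D_c = (k_d/k_2) L₀ e^(−k_d t_c) = (0.173/0.670) × 25.3 × e^(−0.173×1.481) = 0.2582 × 25.3 × 0.7740 = 5.056 mg/L.
Minimum DO = C_s − D_c = 8.50 − 5.056 = 3.444 mg/L.
x_c = v t_c = 1.13 m/s × 1.481 d × 86400 s/d = 144600 m ≈ 145 km.

t_c ≈ 1.48 d; D_c ≈ 5.06 mg/L; min DO ≈ 3.44 mg/L; x_c ≈ 145 km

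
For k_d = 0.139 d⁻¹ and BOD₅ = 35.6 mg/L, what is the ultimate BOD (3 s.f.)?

L₀ ≈ 71.1 mg/L

BOD₅ = L₀(1 − e^(−5k_d)) ⇒ L₀ = BOD₅ / (1 − e^(−5×0.139))
= 35.6 / (1 − 0.4991) = 35.6 / 0.5009 = 71.07 mg/L.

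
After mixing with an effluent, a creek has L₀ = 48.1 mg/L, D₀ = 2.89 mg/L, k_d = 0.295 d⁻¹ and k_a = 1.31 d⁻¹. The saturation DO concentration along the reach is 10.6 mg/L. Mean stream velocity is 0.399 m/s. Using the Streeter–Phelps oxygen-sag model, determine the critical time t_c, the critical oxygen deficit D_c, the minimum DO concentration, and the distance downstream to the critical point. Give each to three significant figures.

With k_a/k_d = 4.441 and 1 − D₀(k_a−k_d)/(k_d L₀) = 0.7933,
t_c = ln(4.441 × 0.7933) / (1.31 − 0.295) = ln(3.523) / 1.015 = 1.259/1.015 = 1.241 d.
D_c = (k_d/k_a) L₀ e^(−k_d t_c) = (0.295/1.31) × 48.1 × e^(−0.295×1.241) = 0.2252 × 48.1 × 0.6935 = 7.512 mg/L.
Minimum DO = C_s − D_c = 10.6 − 7.512 = 3.088 mg/L.
x_c = v t_c = 0.399 m/s × 1.241 d × 86400 s/d = 42770 m ≈ 42.8 km.

t_c ≈ 1.24 d; D_c ≈ 7.51 mg/L; min DO ≈ 3.09 mg/L; x_c ≈ 42.8 km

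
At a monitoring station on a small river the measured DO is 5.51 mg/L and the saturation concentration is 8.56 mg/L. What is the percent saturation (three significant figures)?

64.4 % saturation

% saturation = C/C_s × 100 = 5.51/8.56 × 100 = 64.4 %.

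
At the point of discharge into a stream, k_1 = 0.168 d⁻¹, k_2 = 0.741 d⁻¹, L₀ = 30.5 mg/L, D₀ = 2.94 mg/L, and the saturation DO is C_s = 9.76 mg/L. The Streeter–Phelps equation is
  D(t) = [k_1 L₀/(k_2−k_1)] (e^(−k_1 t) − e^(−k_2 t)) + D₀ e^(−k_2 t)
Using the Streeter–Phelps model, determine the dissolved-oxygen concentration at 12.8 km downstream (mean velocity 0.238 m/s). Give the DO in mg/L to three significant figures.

DO ≈ 5.49 mg/L

Travel time t = x/v = 12.8 km / (0.238 m/s) = 12800 m / 0.238 m/s = 53780 s = 0.6225 d.
k_1 L₀/(k_2−k_1) = 0.168×30.5/(0.741−0.168) = 5.124/0.5730 = 8.942 mg/L.
e^(−k_1 t) = e^(−0.168×0.6225) = 0.9007; e^(−k_2 t) = e^(−0.741×0.6225) = 0.6305.
D = 8.942 × (0.9007 − 0.6305) + 2.94 × 0.6305 = 2.416 + 1.854 = 4.270 mg/L.
DO = C_s − D = 9.76 − 4.270 = 5.490 mg/L.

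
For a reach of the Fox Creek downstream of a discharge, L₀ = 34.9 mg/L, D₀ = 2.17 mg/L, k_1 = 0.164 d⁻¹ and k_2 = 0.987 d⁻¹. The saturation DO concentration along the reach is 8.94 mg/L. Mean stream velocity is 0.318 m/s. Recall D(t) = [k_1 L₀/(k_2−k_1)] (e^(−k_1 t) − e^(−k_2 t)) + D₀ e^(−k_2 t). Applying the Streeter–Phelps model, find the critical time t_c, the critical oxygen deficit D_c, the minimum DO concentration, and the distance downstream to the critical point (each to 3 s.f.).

t_c = [1/(k_2−k_1)] ln[(k_2/k_1)(1 − D₀(k_2−k_1)/(k_1 L₀))]
= [1/(0.987−0.164)] ln[(0.987/0.164)(1 − 2.17×0.8230/(0.164×34.9))]
= (1/0.8230) ln[6.018 × 0.6880] = 1.215 × ln(4.140) = 1.215 × 1.421 = 1.726 d.
D_c = (k_1/k_2) L₀ e^(−k_1 t_c) = (0.164/0.987) × 34.9 × e^(−0.164×1.726) = 0.1662 × 34.9 × 0.7534 = 4.369 mg/L.
Minimum DO = C_s − D_c = 8.94 − 4.369 = 4.571 mg/L.
x_c = v t_c = 0.318 m/s × 1.726 d × 86400 s/d = 47430 m ≈ 47.4 km.

t_c ≈ 1.73 d; D_c ≈ 4.37 mg/L; min DO ≈ 4.57 mg/L; x_c ≈ 47.4 km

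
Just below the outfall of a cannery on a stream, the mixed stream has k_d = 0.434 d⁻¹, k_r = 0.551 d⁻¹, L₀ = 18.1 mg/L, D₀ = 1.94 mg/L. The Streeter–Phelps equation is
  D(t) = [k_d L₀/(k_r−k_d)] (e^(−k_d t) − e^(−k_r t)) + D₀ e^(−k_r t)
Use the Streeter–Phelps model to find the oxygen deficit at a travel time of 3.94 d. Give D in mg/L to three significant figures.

k_d L₀/(k_r−k_d) = 0.434×18.1/(0.551−0.434) = 7.855/0.1170 = 67.14 mg/L.
e^(−k_d t) = e^(−0.434×3.940) = 0.1809; e^(−k_r t) = e^(−0.551×3.940) = 0.1141.
D = 67.14 × (0.1809 − 0.1141) + 1.94 × 0.1141 = 4.485 + 0.2213 = 4.706 mg/L.

D ≈ 4.71 mg/L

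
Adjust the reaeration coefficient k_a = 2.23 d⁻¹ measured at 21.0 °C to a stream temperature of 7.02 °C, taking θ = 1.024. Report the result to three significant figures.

k_a(T₂) = k_a(T₁) · θ^(T₂−T₁) = 2.23 × 1.024^(7.02−21.0)
= 2.23 × 1.024^-14.0 = 2.23 × 0.7178 = 1.601 d⁻¹.

k_a ≈ 1.60 d⁻¹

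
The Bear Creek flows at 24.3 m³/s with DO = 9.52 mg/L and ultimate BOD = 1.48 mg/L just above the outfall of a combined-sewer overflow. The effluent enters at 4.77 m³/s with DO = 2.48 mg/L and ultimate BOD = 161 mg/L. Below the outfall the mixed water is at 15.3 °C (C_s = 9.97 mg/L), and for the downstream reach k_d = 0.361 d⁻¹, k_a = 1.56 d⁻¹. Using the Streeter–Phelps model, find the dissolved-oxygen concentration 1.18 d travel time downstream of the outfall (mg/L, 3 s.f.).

DO ≈ 5.60 mg/L

Mixed DO = (24.3×9.52 + 4.77×2.48)/(24.3+4.77) = 243.2/29.07 = 8.365 mg/L.
Mixed L₀ = (24.3×1.48 + 4.77×161)/(29.07) = 803.9/29.07 = 27.66 mg/L.
Initial deficit D₀ = C_s − DO₀ = 9.97 − 8.365 = 1.605 mg/L.
D(1.18) = [0.361×27.66/(1.56−0.361)](e^(−0.361×1.18) − e^(−1.56×1.18)) + 1.605 e^(−1.56×1.18)
= 8.327 × (0.6531 − 0.1587) + 1.605 × 0.1587 = 4.372 mg/L.
DO = 9.97 − 4.372 = 5.598 mg/L.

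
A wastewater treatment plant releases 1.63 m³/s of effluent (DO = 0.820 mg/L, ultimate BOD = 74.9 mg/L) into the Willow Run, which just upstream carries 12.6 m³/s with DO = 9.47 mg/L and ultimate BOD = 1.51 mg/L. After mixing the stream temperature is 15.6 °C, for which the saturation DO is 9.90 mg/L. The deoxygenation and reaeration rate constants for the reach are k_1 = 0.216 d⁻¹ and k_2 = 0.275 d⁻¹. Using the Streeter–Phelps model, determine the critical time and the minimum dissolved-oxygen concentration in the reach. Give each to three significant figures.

Mixed DO = (12.6×9.47 + 1.63×0.820)/(12.6+1.63) = 120.7/14.23 = 8.479 mg/L.
Mixed L₀ = (12.6×1.51 + 1.63×74.9)/(14.23) = 141.1/14.23 = 9.917 mg/L.
Initial deficit D₀ = C_s − DO₀ = 9.90 − 8.479 = 1.421 mg/L.
t_c = (1/0.05900) ln[(0.275/0.216)(1 − 1.421×0.05900/(0.216×9.917))] = 16.95 × ln(1.223) = 3.416 d.
D_c = (0.216/0.275) × 9.917 × e^(−0.216×3.416) = 0.7855 × 9.917 × 0.4781 = 3.724 mg/L.
Minimum DO = 9.90 − 3.724 = 6.176 mg/L.

t_c ≈ 3.42 d; minimum DO ≈ 6.18 mg/L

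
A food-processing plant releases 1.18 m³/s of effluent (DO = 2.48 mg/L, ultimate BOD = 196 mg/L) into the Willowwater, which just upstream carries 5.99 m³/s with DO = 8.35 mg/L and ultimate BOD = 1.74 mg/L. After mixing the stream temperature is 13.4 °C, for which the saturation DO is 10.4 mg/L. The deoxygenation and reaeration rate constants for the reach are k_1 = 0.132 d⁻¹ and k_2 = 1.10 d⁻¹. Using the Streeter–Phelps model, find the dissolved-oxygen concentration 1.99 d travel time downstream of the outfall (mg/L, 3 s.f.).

DO ≈ 7.04 mg/L

Mixed DO = (5.99×8.35 + 1.18×2.48)/(5.99+1.18) = 52.94/7.170 = 7.384 mg/L.
Mixed L₀ = (5.99×1.74 + 1.18×196)/(7.170) = 241.7/7.170 = 33.71 mg/L.
Initial deficit D₀ = C_s − DO₀ = 10.4 − 7.384 = 3.016 mg/L.
D(1.99) = [0.132×33.71/(1.10−0.132)](e^(−0.132×1.99) − e^(−1.10×1.99)) + 3.016 e^(−1.10×1.99)
= 4.597 × (0.7690 − 0.1120) + 3.016 × 0.1120 = 3.358 mg/L.
DO = 10.4 − 3.358 = 7.042 mg/L.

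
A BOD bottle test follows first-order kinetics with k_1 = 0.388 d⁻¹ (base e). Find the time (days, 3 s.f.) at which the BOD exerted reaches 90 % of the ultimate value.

t ≈ 5.93 d

y/L₀ = 1 − e^(−k_1 t) = 0.90 ⇒ e^(−k_1 t) = 0.100
t = −ln(0.100) / 0.388 = 2.303 / 0.388 = 5.934 d.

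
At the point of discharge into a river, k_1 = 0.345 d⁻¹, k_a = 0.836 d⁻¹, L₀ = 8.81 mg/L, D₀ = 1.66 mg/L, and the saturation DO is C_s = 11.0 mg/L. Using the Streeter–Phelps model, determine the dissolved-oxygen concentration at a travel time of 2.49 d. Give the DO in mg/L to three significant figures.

DO ≈ 8.94 mg/L

k_1 L₀/(k_a−k_1) = 0.345×8.81/(0.836−0.345) = 3.039/0.4910 = 6.190 mg/L.
e^(−k_1 t) = e^(−0.345×2.490) = 0.4236; e^(−k_a t) = e^(−0.836×2.490) = 0.1247.
D = 6.190 × (0.4236 − 0.1247) + 1.66 × 0.1247 = 1.850 + 0.2070 = 2.057 mg/L.
DO = C_s − D = 11.0 − 2.057 = 8.943 mg/L.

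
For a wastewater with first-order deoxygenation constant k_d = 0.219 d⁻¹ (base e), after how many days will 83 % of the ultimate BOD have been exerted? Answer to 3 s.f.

t ≈ 8.09 d

y/L₀ = 1 − e^(−k_d t) = 0.83 ⇒ e^(−k_d t) = 0.170
t = −ln(0.170) / 0.219 = 1.772 / 0.219 = 8.091 d.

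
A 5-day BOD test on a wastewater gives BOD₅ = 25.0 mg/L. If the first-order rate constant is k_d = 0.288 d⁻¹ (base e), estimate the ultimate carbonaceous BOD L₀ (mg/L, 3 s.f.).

L₀ ≈ 32.8 mg/L

BOD₅ = L₀(1 − e^(−5k_d)) ⇒ L₀ = BOD₅ / (1 − e^(−5×0.288))
= 25.0 / (1 − 0.2369) = 25.0 / 0.7631 = 32.76 mg/L.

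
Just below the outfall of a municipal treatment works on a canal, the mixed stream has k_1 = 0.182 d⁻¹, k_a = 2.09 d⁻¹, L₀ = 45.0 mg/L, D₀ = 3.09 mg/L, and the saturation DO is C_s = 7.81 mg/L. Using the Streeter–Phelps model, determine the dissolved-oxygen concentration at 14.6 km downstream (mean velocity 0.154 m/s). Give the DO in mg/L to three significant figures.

DO ≈ 4.42 mg/L

Travel time t = x/v = 14.6 km / (0.154 m/s) = 14600 m / 0.154 m/s = 94810 s = 1.097 d.
k_1 L₀/(k_a−k_1) = 0.182×45.0/(2.09−0.182) = 8.190/1.908 = 4.292 mg/L.
e^(−k_1 t) = e^(−0.182×1.097) = 0.8190; e^(−k_a t) = e^(−2.09×1.097) = 0.1009.
D = 4.292 × (0.8190 − 0.1009) + 3.09 × 0.1009 = 3.082 + 0.3119 = 3.394 mg/L.
DO = C_s − D = 7.81 − 3.394 = 4.416 mg/L.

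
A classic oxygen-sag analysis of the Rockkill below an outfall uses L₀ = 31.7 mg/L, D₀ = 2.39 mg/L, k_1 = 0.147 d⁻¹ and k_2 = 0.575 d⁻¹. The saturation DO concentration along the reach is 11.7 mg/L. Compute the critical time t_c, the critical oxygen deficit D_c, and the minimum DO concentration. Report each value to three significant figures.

t_c = [1/(k_2−k_1)] ln[(k_2/k_1)(1 − D₀(k_2−k_1)/(k_1 L₀))]
= [1/(0.575−0.147)] ln[(0.575/0.147)(1 − 2.39×0.4280/(0.147×31.7))]
= (1/0.4280) ln[3.912 × 0.7805] = 2.336 × ln(3.053) = 2.336 × 1.116 = 2.608 d.
L(t_c) = L₀ e^(−k_1 t_c) = 31.7 × 0.6816 = 21.61 mg/L, and at the critical point k_2 D_c = k_1 L, so D_c = (0.147/0.575) × 21.61 = 5.524 mg/L.
Minimum DO = C_s − D_c = 11.7 − 5.524 = 6.176 mg/L.

t_c ≈ 2.61 d; D_c ≈ 5.52 mg/L; min DO ≈ 6.18 mg/L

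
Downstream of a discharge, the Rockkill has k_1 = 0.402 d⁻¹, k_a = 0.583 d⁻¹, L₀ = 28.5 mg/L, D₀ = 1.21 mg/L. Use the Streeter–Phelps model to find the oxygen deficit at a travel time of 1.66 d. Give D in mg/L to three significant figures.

D ≈ 8.89 mg/L

k_1 L₀/(k_a−k_1) = 0.402×28.5/(0.583−0.402) = 11.46/0.1810 = 63.30 mg/L.
e^(−k_1 t) = e^(−0.402×1.660) = 0.5131; e^(−k_a t) = e^(−0.583×1.660) = 0.3799.
D = 63.30 × (0.5131 − 0.3799) + 1.21 × 0.3799 = 8.429 + 0.4597 = 8.888 mg/L.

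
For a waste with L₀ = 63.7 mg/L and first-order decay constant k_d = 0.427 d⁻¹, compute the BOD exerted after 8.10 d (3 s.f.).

y_t = L₀(1 − e^(−k_d t)) = 63.7 × (1 − e^(−0.427×8.10))
= 63.7 × (1 − 0.03147) = 63.7 × 0.9685 = 61.70 mg/L.

y ≈ 61.7 mg/L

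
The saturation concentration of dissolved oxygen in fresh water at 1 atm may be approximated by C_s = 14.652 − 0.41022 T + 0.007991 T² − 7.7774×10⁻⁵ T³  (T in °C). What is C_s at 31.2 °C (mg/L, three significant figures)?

C_s ≈ 7.27 mg/L

C_s = 14.652 − 0.41022×31.2 + 0.007991×31.2² − 7.7774×10⁻⁵×31.2³ = 7.270 mg/L.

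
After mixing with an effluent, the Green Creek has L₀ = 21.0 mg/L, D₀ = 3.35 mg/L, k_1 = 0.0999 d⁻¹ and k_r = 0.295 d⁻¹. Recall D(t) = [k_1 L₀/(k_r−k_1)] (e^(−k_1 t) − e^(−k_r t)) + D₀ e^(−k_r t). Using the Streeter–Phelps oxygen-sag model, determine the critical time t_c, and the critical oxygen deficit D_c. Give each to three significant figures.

With k_r/k_1 = 2.953 and 1 − D₀(k_r−k_1)/(k_1 L₀) = 0.6885,
t_c = ln(2.953 × 0.6885) / (0.295 − 0.0999) = ln(2.033) / 0.1951 = 0.7095/0.1951 = 3.637 d.
D_c = (k_1/k_r) L₀ e^(−k_1 t_c) = (0.0999/0.295) × 21.0 × e^(−0.0999×3.637) = 0.3386 × 21.0 × 0.6954 = 4.945 mg/L.

t_c ≈ 3.64 d; D_c ≈ 4.95 mg/L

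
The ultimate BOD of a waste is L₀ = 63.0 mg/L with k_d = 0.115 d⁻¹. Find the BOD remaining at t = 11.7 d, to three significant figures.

L ≈ 16.4 mg/L

L_t = L₀ e^(−k_d t) = 63.0 × e^(−0.115×11.7) = 63.0 × 0.2604 = 16.41 mg/L.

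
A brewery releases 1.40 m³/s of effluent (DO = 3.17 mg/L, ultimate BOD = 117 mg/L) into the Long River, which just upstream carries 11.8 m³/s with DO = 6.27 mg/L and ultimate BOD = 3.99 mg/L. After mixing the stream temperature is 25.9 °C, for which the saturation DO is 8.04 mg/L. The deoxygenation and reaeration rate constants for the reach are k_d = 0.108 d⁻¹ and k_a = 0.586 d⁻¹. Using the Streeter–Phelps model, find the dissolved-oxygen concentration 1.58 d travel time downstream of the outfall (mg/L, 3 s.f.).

Mixed DO = (11.8×6.27 + 1.40×3.17)/(11.8+1.40) = 78.42/13.20 = 5.941 mg/L.
Mixed L₀ = (11.8×3.99 + 1.40×117)/(13.20) = 210.9/13.20 = 15.98 mg/L.
Initial deficit D₀ = C_s − DO₀ = 8.04 − 5.941 = 2.099 mg/L.
D(1.58) = [0.108×15.98/(0.586−0.108)](e^(−0.108×1.58) − e^(−0.586×1.58)) + 2.099 e^(−0.586×1.58)
= 3.610 × (0.8431 − 0.3962) + 2.099 × 0.3962 = 2.445 mg/L.
DO = 8.04 − 2.445 = 5.595 mg/L.

DO ≈ 5.60 mg/L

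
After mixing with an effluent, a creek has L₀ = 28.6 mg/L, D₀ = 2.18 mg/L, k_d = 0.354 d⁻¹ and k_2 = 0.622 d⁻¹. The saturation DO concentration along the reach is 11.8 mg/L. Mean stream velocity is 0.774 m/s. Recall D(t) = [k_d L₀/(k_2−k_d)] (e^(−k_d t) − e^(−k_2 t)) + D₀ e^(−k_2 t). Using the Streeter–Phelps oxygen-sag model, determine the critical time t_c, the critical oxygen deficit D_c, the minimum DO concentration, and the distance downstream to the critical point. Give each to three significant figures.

t_c = [1/(k_2−k_d)] ln[(k_2/k_d)(1 − D₀(k_2−k_d)/(k_d L₀))]
= [1/(0.622−0.354)] ln[(0.622/0.354)(1 − 2.18×0.2680/(0.354×28.6))]
= (1/0.2680) ln[1.757 × 0.9423] = 3.731 × ln(1.656) = 3.731 × 0.5042 = 1.881 d.
L(t_c) = L₀ e^(−k_d t_c) = 28.6 × 0.5138 = 14.69 mg/L, and at the critical point k_2 D_c = k_d L, so D_c = (0.354/0.622) × 14.69 = 8.363 mg/L.
Minimum DO = C_s − D_c = 11.8 − 8.363 = 3.437 mg/L.
x_c = v t_c = 0.774 m/s × 1.881 d × 86400 s/d = 125800 m ≈ 126 km.

t_c ≈ 1.88 d; D_c ≈ 8.36 mg/L; min DO ≈ 3.44 mg/L; x_c ≈ 126 km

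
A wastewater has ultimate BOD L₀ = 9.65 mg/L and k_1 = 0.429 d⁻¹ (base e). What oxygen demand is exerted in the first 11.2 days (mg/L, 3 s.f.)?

y_t = L₀(1 − e^(−k_1 t)) = 9.65 × (1 − e^(−0.429×11.2))
= 9.65 × (1 − 0.008190) = 9.65 × 0.9918 = 9.571 mg/L.

y ≈ 9.57 mg/L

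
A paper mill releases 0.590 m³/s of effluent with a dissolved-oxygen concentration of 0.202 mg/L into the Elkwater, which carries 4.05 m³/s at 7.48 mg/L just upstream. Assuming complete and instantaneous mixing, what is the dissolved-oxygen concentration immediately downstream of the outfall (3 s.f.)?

Flow-weighted mixing: C = (Q_r C_r + Q_w C_w)/(Q_r + Q_w)
= (4.05×7.48 + 0.590×0.202)/(4.05 + 0.590) = 30.41/4.640 = 6.555 mg/L.

6.55 mg/L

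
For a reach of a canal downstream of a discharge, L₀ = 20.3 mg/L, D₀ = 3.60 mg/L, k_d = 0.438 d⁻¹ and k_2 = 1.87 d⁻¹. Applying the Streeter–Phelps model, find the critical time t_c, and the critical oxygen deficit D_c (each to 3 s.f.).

t_c ≈ 0.408 d; D_c ≈ 3.98 mg/L

At the critical point dD/dt = 0, so k_d L₀ e^(−k_d t) = k_2 D. Substituting D(t) from the Streeter–Phelps equation and solving for t gives
t_c = ln[(k_2/k_d)(1 − D₀(k_2−k_d)/(k_d L₀))] / (k_2−k_d).
Here k_2−k_d = 1.432 d⁻¹ and 1 − D₀(k_2−k_d)/(k_d L₀) = 1 − 3.60×1.432/(0.438×20.3) = 0.4202, so
t_c = ln(4.269 × 0.4202) / 1.432 = 0.5845 / 1.432 = 0.4081 d.
L(t_c) = L₀ e^(−k_d t_c) = 20.3 × 0.8363 = 16.98 mg/L, and at the critical point k_2 D_c = k_d L, so D_c = (0.438/1.87) × 16.98 = 3.976 mg/L.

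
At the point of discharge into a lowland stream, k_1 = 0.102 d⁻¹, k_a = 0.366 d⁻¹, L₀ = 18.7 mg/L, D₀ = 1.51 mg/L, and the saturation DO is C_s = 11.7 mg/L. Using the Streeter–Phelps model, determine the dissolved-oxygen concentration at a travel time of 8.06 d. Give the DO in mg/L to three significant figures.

k_1 L₀/(k_a−k_1) = 0.102×18.7/(0.366−0.102) = 1.907/0.2640 = 7.225 mg/L.
e^(−k_1 t) = e^(−0.102×8.060) = 0.4395; e^(−k_a t) = e^(−0.366×8.060) = 0.05234.
D = 7.225 × (0.4395 − 0.05234) + 1.51 × 0.05234 = 2.797 + 0.07904 = 2.876 mg/L.
DO = C_s − D = 11.7 − 2.876 = 8.824 mg/L.

DO ≈ 8.82 mg/L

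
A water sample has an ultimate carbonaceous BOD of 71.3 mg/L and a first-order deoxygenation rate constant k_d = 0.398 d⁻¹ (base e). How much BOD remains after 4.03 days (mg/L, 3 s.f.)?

L_t = L₀ e^(−k_d t) = 71.3 × e^(−0.398×4.03) = 71.3 × 0.2011 = 14.34 mg/L.

L ≈ 14.3 mg/L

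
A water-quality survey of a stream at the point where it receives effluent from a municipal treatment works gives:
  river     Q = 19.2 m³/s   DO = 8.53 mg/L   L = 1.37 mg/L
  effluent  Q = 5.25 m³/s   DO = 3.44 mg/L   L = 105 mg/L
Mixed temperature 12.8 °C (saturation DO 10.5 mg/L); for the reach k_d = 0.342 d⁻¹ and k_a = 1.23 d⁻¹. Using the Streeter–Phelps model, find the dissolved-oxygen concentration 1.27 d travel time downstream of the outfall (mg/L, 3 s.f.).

Mixed DO = (19.2×8.53 + 5.25×3.44)/(19.2+5.25) = 181.8/24.45 = 7.437 mg/L.
Mixed L₀ = (19.2×1.37 + 5.25×105)/(24.45) = 577.6/24.45 = 23.62 mg/L.
Initial deficit D₀ = C_s − DO₀ = 10.5 − 7.437 = 3.063 mg/L.
D(1.27) = [0.342×23.62/(1.23−0.342)](e^(−0.342×1.27) − e^(−1.23×1.27)) + 3.063 e^(−1.23×1.27)
= 9.098 × (0.6477 − 0.2097) + 3.063 × 0.2097 = 4.627 mg/L.
DO = 10.5 − 4.627 = 5.873 mg/L.

DO ≈ 5.87 mg/L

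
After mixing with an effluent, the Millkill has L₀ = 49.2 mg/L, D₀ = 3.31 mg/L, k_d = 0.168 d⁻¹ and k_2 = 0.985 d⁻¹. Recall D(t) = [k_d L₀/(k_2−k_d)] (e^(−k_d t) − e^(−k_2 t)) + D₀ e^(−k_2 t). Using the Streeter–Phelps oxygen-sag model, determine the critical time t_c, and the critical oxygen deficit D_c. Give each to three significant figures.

t_c ≈ 1.68 d; D_c ≈ 6.33 mg/L

t_c = [1/(k_2−k_d)] ln[(k_2/k_d)(1 − D₀(k_2−k_d)/(k_d L₀))]
= [1/(0.985−0.168)] ln[(0.985/0.168)(1 − 3.31×0.8170/(0.168×49.2))]
= (1/0.8170) ln[5.863 × 0.6728] = 1.224 × ln(3.945) = 1.224 × 1.372 = 1.680 d.
L(t_c) = L₀ e^(−k_d t_c) = 49.2 × 0.7541 = 37.10 mg/L, and at the critical point k_2 D_c = k_d L, so D_c = (0.168/0.985) × 37.10 = 6.328 mg/L.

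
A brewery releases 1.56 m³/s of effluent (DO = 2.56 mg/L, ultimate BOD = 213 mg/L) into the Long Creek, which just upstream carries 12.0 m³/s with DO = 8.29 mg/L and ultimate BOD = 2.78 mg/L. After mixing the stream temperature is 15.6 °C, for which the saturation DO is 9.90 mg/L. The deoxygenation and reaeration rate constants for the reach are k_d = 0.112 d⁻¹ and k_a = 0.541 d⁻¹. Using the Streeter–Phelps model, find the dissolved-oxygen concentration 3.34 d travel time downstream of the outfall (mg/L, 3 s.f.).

Mixed DO = (12.0×8.29 + 1.56×2.56)/(12.0+1.56) = 103.5/13.56 = 7.631 mg/L.
Mixed L₀ = (12.0×2.78 + 1.56×213)/(13.56) = 365.6/13.56 = 26.96 mg/L.
Initial deficit D₀ = C_s − DO₀ = 9.90 − 7.631 = 2.269 mg/L.
D(3.34) = [0.112×26.96/(0.541−0.112)](e^(−0.112×3.34) − e^(−0.541×3.34)) + 2.269 e^(−0.541×3.34)
= 7.040 × (0.6879 − 0.1642) + 2.269 × 0.1642 = 4.060 mg/L.
DO = 9.90 − 4.060 = 5.840 mg/L.

DO ≈ 5.84 mg/L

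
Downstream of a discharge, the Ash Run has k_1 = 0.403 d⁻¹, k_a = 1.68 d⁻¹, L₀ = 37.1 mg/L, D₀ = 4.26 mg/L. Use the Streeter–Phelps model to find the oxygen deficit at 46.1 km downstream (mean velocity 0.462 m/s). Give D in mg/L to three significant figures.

D ≈ 6.28 mg/L

Travel time t = x/v = 46.1 km / (0.462 m/s) = 46100 m / 0.462 m/s = 99780 s = 1.155 d.
k_1 L₀/(k_a−k_1) = 0.403×37.1/(1.68−0.403) = 14.95/1.277 = 11.71 mg/L.
e^(−k_1 t) = e^(−0.403×1.155) = 0.6279; e^(−k_a t) = e^(−1.68×1.155) = 0.1437.
D = 11.71 × (0.6279 − 0.1437) + 4.26 × 0.1437 = 5.669 + 0.6120 = 6.281 mg/L.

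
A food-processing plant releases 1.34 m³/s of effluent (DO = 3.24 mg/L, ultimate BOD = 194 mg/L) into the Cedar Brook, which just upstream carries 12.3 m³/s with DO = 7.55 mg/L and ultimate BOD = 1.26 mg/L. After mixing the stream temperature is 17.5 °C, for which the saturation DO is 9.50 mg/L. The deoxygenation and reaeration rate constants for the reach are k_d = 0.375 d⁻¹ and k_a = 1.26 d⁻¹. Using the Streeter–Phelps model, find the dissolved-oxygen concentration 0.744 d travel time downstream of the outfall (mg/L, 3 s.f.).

DO ≈ 5.45 mg/L

Mixed DO = (12.3×7.55 + 1.34×3.24)/(12.3+1.34) = 97.21/13.64 = 7.127 mg/L.
Mixed L₀ = (12.3×1.26 + 1.34×194)/(13.64) = 275.5/13.64 = 20.19 mg/L.
Initial deficit D₀ = C_s − DO₀ = 9.50 − 7.127 = 2.373 mg/L.
D(0.744) = [0.375×20.19/(1.26−0.375)](e^(−0.375×0.744) − e^(−1.26×0.744)) + 2.373 e^(−1.26×0.744)
= 8.557 × (0.7565 − 0.3916) + 2.373 × 0.3916 = 4.052 mg/L.
DO = 9.50 − 4.052 = 5.448 mg/L.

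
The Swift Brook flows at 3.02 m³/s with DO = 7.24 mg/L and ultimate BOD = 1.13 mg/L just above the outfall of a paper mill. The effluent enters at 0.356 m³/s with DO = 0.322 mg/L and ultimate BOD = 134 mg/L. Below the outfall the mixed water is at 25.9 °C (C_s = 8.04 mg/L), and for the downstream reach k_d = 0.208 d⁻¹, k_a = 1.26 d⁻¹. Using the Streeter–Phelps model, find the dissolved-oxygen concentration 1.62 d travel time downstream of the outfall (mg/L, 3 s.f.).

Mixed DO = (3.02×7.24 + 0.356×0.322)/(3.02+0.356) = 21.98/3.376 = 6.510 mg/L.
Mixed L₀ = (3.02×1.13 + 0.356×134)/(3.376) = 51.12/3.376 = 15.14 mg/L.
Initial deficit D₀ = C_s − DO₀ = 8.04 − 6.510 = 1.530 mg/L.
D(1.62) = [0.208×15.14/(1.26−0.208)](e^(−0.208×1.62) − e^(−1.26×1.62)) + 1.530 e^(−1.26×1.62)
= 2.994 × (0.7139 − 0.1299) + 1.530 × 0.1299 = 1.947 mg/L.
DO = 8.04 − 1.947 = 6.093 mg/L.

DO ≈ 6.09 mg/L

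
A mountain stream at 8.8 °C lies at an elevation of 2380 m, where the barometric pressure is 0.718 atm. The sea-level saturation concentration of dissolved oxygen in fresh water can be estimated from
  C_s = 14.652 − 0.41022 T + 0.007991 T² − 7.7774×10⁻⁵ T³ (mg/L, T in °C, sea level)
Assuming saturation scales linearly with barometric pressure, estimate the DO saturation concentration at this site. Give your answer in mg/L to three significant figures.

At sea level: C_s = 14.652 − 0.41022×8.8 + 0.007991×8.8² − 7.7774×10⁻⁵×8.8³ = 11.61 mg/L.
Pressure correction: C_s' = 11.61 × 0.718 = 8.334 mg/L.

C_s ≈ 8.33 mg/L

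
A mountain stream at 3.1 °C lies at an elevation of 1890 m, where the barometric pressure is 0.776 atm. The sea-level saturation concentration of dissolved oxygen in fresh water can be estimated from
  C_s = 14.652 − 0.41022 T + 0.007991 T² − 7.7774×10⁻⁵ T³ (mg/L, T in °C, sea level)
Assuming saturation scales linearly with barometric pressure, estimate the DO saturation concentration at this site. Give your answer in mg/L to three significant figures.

C_s ≈ 10.4 mg/L

At sea level: C_s = 14.652 − 0.41022×3.1 + 0.007991×3.1² − 7.7774×10⁻⁵×3.1³ = 13.45 mg/L.
Pressure correction: C_s' = 13.45 × 0.776 = 10.44 mg/L.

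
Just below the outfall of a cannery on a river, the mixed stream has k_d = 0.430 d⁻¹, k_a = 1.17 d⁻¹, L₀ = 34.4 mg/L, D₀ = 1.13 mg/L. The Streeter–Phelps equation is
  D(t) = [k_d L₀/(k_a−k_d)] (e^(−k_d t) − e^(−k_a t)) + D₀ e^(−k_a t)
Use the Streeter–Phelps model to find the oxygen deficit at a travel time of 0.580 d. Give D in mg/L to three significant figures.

k_d L₀/(k_a−k_d) = 0.430×34.4/(1.17−0.430) = 14.79/0.7400 = 19.99 mg/L.
e^(−k_d t) = e^(−0.430×0.5800) = 0.7793; e^(−k_a t) = e^(−1.17×0.5800) = 0.5073.
D = 19.99 × (0.7793 − 0.5073) + 1.13 × 0.5073 = 5.436 + 0.5733 = 6.009 mg/L.

D ≈ 6.01 mg/L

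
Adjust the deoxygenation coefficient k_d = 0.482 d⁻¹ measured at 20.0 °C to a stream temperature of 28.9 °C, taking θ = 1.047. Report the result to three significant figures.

k_d ≈ 0.725 d⁻¹

k_d(T₂) = k_d(T₁) · θ^(T₂−T₁) = 0.482 × 1.047^(28.9−20.0)
= 0.482 × 1.047^8.90 = 0.482 × 1.505 = 0.7254 d⁻¹.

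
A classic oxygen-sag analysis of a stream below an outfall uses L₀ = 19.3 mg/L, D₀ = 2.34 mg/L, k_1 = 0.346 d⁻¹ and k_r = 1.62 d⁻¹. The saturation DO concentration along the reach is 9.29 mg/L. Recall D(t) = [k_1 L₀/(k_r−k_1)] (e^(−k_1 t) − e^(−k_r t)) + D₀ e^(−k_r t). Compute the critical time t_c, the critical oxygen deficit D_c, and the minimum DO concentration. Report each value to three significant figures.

At the critical point dD/dt = 0, so k_1 L₀ e^(−k_1 t) = k_r D. Substituting D(t) from the Streeter–Phelps equation and solving for t gives
t_c = ln[(k_r/k_1)(1 − D₀(k_r−k_1)/(k_1 L₀))] / (k_r−k_1).
Here k_r−k_1 = 1.274 d⁻¹ and 1 − D₀(k_r−k_1)/(k_1 L₀) = 1 − 2.34×1.274/(0.346×19.3) = 0.5536, so
t_c = ln(4.682 × 0.5536) / 1.274 = 0.9524 / 1.274 = 0.7475 d.
L(t_c) = L₀ e^(−k_1 t_c) = 19.3 × 0.7721 = 14.90 mg/L, and at the critical point k_r D_c = k_1 L, so D_c = (0.346/1.62) × 14.90 = 3.183 mg/L.
Minimum DO = C_s − D_c = 9.29 − 3.183 = 6.107 mg/L.

t_c ≈ 0.748 d; D_c ≈ 3.18 mg/L; min DO ≈ 6.11 mg/L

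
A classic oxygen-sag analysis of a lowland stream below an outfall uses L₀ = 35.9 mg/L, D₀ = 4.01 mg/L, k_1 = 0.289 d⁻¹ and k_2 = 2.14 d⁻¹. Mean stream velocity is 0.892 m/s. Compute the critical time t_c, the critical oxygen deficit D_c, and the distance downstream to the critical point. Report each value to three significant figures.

t_c ≈ 0.403 d; D_c ≈ 4.32 mg/L; x_c ≈ 31.0 km

At the critical point dD/dt = 0, so k_1 L₀ e^(−k_1 t) = k_2 D. Substituting D(t) from the Streeter–Phelps equation and solving for t gives
t_c = ln[(k_2/k_1)(1 − D₀(k_2−k_1)/(k_1 L₀))] / (k_2−k_1).
Here k_2−k_1 = 1.851 d⁻¹ and 1 − D₀(k_2−k_1)/(k_1 L₀) = 1 − 4.01×1.851/(0.289×35.9) = 0.2846, so
t_c = ln(7.405 × 0.2846) / 1.851 = 0.7454 / 1.851 = 0.4027 d.
L(t_c) = L₀ e^(−k_1 t_c) = 35.9 × 0.8901 = 31.96 mg/L, and at the critical point k_2 D_c = k_1 L, so D_c = (0.289/2.14) × 31.96 = 4.316 mg/L.
x_c = v t_c = 0.892 m/s × 0.4027 d × 86400 s/d = 31040 m ≈ 31.0 km.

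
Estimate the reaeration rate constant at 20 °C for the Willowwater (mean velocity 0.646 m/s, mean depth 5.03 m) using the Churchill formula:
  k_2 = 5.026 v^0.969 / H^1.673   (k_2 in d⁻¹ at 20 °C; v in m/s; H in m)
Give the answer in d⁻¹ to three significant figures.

k_2 ≈ 0.221 d⁻¹

k_2 = 5.026 × 0.646^0.969 / 5.03^1.673 = 5.026 × 0.6548 / 14.92 = 0.2206 d⁻¹.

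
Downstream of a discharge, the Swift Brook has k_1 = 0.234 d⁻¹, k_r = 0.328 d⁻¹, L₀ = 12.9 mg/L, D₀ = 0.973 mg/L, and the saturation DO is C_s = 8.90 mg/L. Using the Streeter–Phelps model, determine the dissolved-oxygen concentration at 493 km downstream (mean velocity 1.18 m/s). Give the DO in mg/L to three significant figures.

Travel time t = x/v = 493 km / (1.18 m/s) = 493000 m / 1.18 m/s = 417800 s = 4.836 d.
k_1 L₀/(k_r−k_1) = 0.234×12.9/(0.328−0.234) = 3.019/0.09400 = 32.11 mg/L.
e^(−k_1 t) = e^(−0.234×4.836) = 0.3225; e^(−k_r t) = e^(−0.328×4.836) = 0.2047.
D = 32.11 × (0.3225 − 0.2047) + 0.973 × 0.2047 = 3.783 + 0.1992 = 3.982 mg/L.
DO = C_s − D = 8.90 − 3.982 = 4.918 mg/L.

DO ≈ 4.92 mg/L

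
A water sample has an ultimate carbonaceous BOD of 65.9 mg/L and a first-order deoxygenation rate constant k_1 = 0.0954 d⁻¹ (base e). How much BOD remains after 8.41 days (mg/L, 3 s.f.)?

L_t = L₀ e^(−k_1 t) = 65.9 × e^(−0.0954×8.41) = 65.9 × 0.4483 = 29.54 mg/L.

L ≈ 29.5 mg/L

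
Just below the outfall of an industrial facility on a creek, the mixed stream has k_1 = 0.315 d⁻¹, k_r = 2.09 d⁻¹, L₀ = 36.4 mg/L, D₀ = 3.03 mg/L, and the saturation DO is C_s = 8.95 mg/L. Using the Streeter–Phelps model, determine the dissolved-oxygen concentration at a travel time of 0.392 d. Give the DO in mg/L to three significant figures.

DO ≈ 4.75 mg/L

k_1 L₀/(k_r−k_1) = 0.315×36.4/(2.09−0.315) = 11.47/1.775 = 6.460 mg/L.
e^(−k_1 t) = e^(−0.315×0.3920) = 0.8838; e^(−k_r t) = e^(−2.09×0.3920) = 0.4407.
D = 6.460 × (0.8838 − 0.4407) + 3.03 × 0.4407 = 2.862 + 1.335 = 4.198 mg/L.
DO = C_s − D = 8.95 − 4.198 = 4.752 mg/L.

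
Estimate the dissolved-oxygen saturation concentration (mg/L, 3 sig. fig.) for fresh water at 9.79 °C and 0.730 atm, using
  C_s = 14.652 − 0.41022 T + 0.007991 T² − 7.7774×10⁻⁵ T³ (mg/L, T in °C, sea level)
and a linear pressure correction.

C_s ≈ 8.27 mg/L

At sea level: C_s = 14.652 − 0.41022×9.79 + 0.007991×9.79² − 7.7774×10⁻⁵×9.79³ = 11.33 mg/L.
Pressure correction: C_s' = 11.33 × 0.730 = 8.270 mg/L.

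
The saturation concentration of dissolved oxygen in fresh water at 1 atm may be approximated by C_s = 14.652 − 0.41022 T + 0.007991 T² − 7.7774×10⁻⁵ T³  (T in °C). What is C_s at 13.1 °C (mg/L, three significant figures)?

C_s ≈ 10.5 mg/L

C_s = 14.652 − 0.41022×13.1 + 0.007991×13.1² − 7.7774×10⁻⁵×13.1³ = 10.47 mg/L.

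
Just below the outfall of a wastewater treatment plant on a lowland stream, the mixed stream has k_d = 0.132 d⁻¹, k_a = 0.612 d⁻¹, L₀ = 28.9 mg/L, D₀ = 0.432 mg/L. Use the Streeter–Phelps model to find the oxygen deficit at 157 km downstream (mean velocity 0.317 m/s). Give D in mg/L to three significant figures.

Travel time t = x/v = 157 km / (0.317 m/s) = 157000 m / 0.317 m/s = 495300 s = 5.732 d.
k_d L₀/(k_a−k_d) = 0.132×28.9/(0.612−0.132) = 3.815/0.4800 = 7.947 mg/L.
e^(−k_d t) = e^(−0.132×5.732) = 0.4692; e^(−k_a t) = e^(−0.612×5.732) = 0.02995.
D = 7.947 × (0.4692 − 0.02995) + 0.432 × 0.02995 = 3.491 + 0.01294 = 3.504 mg/L.

D ≈ 3.50 mg/L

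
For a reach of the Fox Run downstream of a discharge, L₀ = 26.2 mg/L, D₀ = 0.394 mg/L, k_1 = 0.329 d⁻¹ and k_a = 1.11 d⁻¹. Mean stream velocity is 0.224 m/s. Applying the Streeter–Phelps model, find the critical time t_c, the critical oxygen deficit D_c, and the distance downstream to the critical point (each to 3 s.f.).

t_c ≈ 1.51 d; D_c ≈ 4.72 mg/L; x_c ≈ 29.2 km

With k_a/k_1 = 3.374 and 1 − D₀(k_a−k_1)/(k_1 L₀) = 0.9643,
t_c = ln(3.374 × 0.9643) / (1.11 − 0.329) = ln(3.253) / 0.7810 = 1.180/0.7810 = 1.511 d.
D_c = (k_1/k_a) L₀ e^(−k_1 t_c) = (0.329/1.11) × 26.2 × e^(−0.329×1.511) = 0.2964 × 26.2 × 0.6084 = 4.724 mg/L.
x_c = v t_c = 0.224 m/s × 1.511 d × 86400 s/d = 29230 m ≈ 29.2 km.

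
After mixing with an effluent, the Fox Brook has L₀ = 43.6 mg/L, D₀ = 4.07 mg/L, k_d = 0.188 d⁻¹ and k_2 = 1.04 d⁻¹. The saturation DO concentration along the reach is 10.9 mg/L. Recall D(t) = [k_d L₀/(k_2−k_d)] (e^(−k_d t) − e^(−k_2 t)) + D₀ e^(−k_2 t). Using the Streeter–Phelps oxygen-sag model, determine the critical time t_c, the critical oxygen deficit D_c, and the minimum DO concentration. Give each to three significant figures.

t_c ≈ 1.36 d; D_c ≈ 6.10 mg/L; min DO ≈ 4.80 mg/L

t_c = [1/(k_2−k_d)] ln[(k_2/k_d)(1 − D₀(k_2−k_d)/(k_d L₀))]
= [1/(1.04−0.188)] ln[(1.04/0.188)(1 − 4.07×0.8520/(0.188×43.6))]
= (1/0.8520) ln[5.532 × 0.5770] = 1.174 × ln(3.192) = 1.174 × 1.161 = 1.362 d.
L(t_c) = L₀ e^(−k_d t_c) = 43.6 × 0.7741 = 33.75 mg/L, and at the critical point k_2 D_c = k_d L, so D_c = (0.188/1.04) × 33.75 = 6.101 mg/L.
Minimum DO = C_s − D_c = 10.9 − 6.101 = 4.799 mg/L.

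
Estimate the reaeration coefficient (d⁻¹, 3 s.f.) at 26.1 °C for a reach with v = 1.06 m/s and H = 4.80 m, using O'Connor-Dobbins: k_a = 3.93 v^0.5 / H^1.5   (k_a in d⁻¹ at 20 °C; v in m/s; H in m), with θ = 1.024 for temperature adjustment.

k_a(20) = 3.93 × 1.06^0.5 / 4.80^1.5 = 3.93 × 1.030 / 10.52 = 0.3848 d⁻¹.
k_a(26.1) = 0.3848 × 1.024^(26.1−20) = 0.3848 × 1.156 = 0.4446 d⁻¹.

k_a ≈ 0.445 d⁻¹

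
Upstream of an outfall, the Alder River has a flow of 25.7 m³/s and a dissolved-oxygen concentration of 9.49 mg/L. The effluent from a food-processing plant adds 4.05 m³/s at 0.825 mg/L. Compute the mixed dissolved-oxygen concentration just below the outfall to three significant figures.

8.31 mg/L

Flow-weighted mixing: C = (Q_r C_r + Q_w C_w)/(Q_r + Q_w)
= (25.7×9.49 + 4.05×0.825)/(25.7 + 4.05) = 247.2/29.75 = 8.310 mg/L.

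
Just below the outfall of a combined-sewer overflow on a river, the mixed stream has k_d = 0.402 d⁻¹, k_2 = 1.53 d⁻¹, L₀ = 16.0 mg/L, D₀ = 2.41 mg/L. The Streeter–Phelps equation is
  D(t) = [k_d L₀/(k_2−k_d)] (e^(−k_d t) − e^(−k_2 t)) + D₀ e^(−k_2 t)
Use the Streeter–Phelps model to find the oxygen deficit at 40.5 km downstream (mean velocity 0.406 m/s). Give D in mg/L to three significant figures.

D ≈ 3.02 mg/L

Travel time t = x/v = 40.5 km / (0.406 m/s) = 40500 m / 0.406 m/s = 99750 s = 1.155 d.
k_d L₀/(k_2−k_d) = 0.402×16.0/(1.53−0.402) = 6.432/1.128 = 5.702 mg/L.
e^(−k_d t) = e^(−0.402×1.155) = 0.6287; e^(−k_2 t) = e^(−1.53×1.155) = 0.1709.
D = 5.702 × (0.6287 − 0.1709) + 2.41 × 0.1709 = 2.610 + 0.4120 = 3.022 mg/L.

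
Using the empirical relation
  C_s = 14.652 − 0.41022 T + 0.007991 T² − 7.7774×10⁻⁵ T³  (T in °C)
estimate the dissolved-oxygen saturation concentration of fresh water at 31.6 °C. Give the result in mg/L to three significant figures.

C_s ≈ 7.21 mg/L

C_s = 14.652 − 0.41022×31.6 + 0.007991×31.6² − 7.7774×10⁻⁵×31.6³ = 7.214 mg/L.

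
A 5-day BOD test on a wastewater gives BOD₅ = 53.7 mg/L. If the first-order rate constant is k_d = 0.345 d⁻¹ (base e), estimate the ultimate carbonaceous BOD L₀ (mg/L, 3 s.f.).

L₀ ≈ 65.3 mg/L

BOD₅ = L₀(1 − e^(−5k_d)) ⇒ L₀ = BOD₅ / (1 − e^(−5×0.345))
= 53.7 / (1 − 0.1782) = 53.7 / 0.8218 = 65.34 mg/L.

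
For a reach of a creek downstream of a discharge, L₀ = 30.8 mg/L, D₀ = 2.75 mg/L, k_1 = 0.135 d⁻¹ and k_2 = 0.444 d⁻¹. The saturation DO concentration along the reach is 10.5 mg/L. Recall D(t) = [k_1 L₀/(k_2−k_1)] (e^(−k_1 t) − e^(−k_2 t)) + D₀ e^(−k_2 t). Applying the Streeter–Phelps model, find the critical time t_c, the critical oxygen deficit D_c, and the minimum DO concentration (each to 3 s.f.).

t_c ≈ 3.11 d; D_c ≈ 6.15 mg/L; min DO ≈ 4.35 mg/L

With k_2/k_1 = 3.289 and 1 − D₀(k_2−k_1)/(k_1 L₀) = 0.7956,
t_c = ln(3.289 × 0.7956) / (0.444 − 0.135) = ln(2.617) / 0.3090 = 0.9619/0.3090 = 3.113 d.
D_c = (k_1/k_2) L₀ e^(−k_1 t_c) = (0.135/0.444) × 30.8 × e^(−0.135×3.113) = 0.3041 × 30.8 × 0.6569 = 6.152 mg/L.
Minimum DO = C_s − D_c = 10.5 − 6.152 = 4.348 mg/L.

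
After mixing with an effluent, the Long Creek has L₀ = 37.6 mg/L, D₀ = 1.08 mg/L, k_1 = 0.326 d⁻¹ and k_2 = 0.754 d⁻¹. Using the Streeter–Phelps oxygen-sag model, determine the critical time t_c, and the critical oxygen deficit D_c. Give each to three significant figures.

t_c ≈ 1.87 d; D_c ≈ 8.84 mg/L

At the critical point dD/dt = 0, so k_1 L₀ e^(−k_1 t) = k_2 D. Substituting D(t) from the Streeter–Phelps equation and solving for t gives
t_c = ln[(k_2/k_1)(1 − D₀(k_2−k_1)/(k_1 L₀))] / (k_2−k_1).
Here k_2−k_1 = 0.4280 d⁻¹ and 1 − D₀(k_2−k_1)/(k_1 L₀) = 1 − 1.08×0.4280/(0.326×37.6) = 0.9623, so
t_c = ln(2.313 × 0.9623) / 0.4280 = 0.8001 / 0.4280 = 1.869 d.
L(t_c) = L₀ e^(−k_1 t_c) = 37.6 × 0.5437 = 20.44 mg/L, and at the critical point k_2 D_c = k_1 L, so D_c = (0.326/0.754) × 20.44 = 8.839 mg/L.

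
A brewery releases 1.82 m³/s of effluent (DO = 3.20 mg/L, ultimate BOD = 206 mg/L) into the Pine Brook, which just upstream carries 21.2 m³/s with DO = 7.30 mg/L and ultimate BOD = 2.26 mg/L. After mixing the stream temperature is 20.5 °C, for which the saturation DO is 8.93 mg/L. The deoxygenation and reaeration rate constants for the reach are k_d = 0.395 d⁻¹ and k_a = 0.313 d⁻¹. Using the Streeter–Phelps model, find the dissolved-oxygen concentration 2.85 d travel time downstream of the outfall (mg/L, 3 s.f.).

DO ≈ 0.572 mg/L

Mixed DO = (21.2×7.30 + 1.82×3.20)/(21.2+1.82) = 160.6/23.02 = 6.976 mg/L.
Mixed L₀ = (21.2×2.26 + 1.82×206)/(23.02) = 422.8/23.02 = 18.37 mg/L.
Initial deficit D₀ = C_s − DO₀ = 8.93 − 6.976 = 1.954 mg/L.
D(2.85) = [0.395×18.37/(0.313−0.395)](e^(−0.395×2.85) − e^(−0.313×2.85)) + 1.954 e^(−0.313×2.85)
= -88.48 × (0.3244 − 0.4098) + 1.954 × 0.4098 = 8.358 mg/L.
DO = 8.93 − 8.358 = 0.5725 mg/L.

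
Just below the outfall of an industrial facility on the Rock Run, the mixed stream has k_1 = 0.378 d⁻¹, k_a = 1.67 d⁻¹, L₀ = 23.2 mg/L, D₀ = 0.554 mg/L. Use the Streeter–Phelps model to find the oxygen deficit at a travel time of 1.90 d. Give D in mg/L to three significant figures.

D ≈ 3.05 mg/L

k_1 L₀/(k_a−k_1) = 0.378×23.2/(1.67−0.378) = 8.770/1.292 = 6.788 mg/L.
e^(−k_1 t) = e^(−0.378×1.900) = 0.4876; e^(−k_a t) = e^(−1.67×1.900) = 0.04188.
D = 6.788 × (0.4876 − 0.04188) + 0.554 × 0.04188 = 3.026 + 0.02320 = 3.049 mg/L.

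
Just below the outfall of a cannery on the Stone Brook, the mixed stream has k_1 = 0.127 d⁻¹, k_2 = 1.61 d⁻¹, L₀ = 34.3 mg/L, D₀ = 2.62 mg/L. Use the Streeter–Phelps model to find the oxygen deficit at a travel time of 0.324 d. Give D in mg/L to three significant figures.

D ≈ 2.63 mg/L

k_1 L₀/(k_2−k_1) = 0.127×34.3/(1.61−0.127) = 4.356/1.483 = 2.937 mg/L.
e^(−k_1 t) = e^(−0.127×0.3240) = 0.9597; e^(−k_2 t) = e^(−1.61×0.3240) = 0.5935.
D = 2.937 × (0.9597 − 0.5935) + 2.62 × 0.5935 = 1.075 + 1.555 = 2.631 mg/L.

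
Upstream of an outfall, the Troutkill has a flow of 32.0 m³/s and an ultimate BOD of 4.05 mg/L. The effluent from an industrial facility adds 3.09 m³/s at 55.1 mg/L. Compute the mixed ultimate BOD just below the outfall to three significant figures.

Flow-weighted mixing: C = (Q_r C_r + Q_w C_w)/(Q_r + Q_w)
= (32.0×4.05 + 3.09×55.1)/(32.0 + 3.09) = 299.9/35.09 = 8.545 mg/L.

8.55 mg/L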